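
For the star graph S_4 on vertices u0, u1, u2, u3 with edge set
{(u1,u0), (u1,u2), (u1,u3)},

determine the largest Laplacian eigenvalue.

The star S_4 is the complete bipartite graph K_{1,3} (one hub of degree 3, 3 leaves of degree 1). The Laplacian spectrum of K_{p,q} is 0, p (multiplicity q−1), q (multiplicity p−1), p+q. With p = 1, q = 3: 0 once, 1 with multiplicity 2, and 4 once. (Check: trace L = sum of degrees = 6 = 2·1 + 4.)
Laplacian eigenvalues: [0.0, 1.0, 1.0, 4.0]. Largest eigenvalue (spectral radius) = 4.0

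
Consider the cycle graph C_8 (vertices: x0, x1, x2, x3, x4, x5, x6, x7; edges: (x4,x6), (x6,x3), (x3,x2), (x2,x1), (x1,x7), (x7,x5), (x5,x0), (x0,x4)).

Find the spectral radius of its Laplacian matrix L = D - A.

The cycle graph C_n has Laplacian eigenvalues λ_k = 2 − 2cos(2πk/n), k = 0, 1, …, n−1. Here n = 8:
k=0: 2 − 2cos(0) = 0.0; k=1: 2 − 2cos(π/4) = 0.5858; k=2: 2 − 2cos(π/2) = 2.0; k=3: 2 − 2cos(3π/4) = 3.4142; k=4: 2 − 2cos(π) = 4.0; k=5: 2 − 2cos(5π/4) = 3.4142; k=6: 2 − 2cos(3π/2) = 2.0; k=7: 2 − 2cos(7π/4) = 0.5858.
Laplacian eigenvalues: [0.0, 0.5858, 0.5858, 2.0, 2.0, 3.4142, 3.4142, 4.0]. Largest eigenvalue (spectral radius) = 4.0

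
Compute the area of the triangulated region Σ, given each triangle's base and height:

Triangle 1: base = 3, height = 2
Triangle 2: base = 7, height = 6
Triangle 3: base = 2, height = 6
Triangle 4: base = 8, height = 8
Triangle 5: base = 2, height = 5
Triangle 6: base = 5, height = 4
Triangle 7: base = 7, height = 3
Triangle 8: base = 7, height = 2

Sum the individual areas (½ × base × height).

(1/2)×3×2 + (1/2)×7×6 + (1/2)×2×6 + (1/2)×8×8 + (1/2)×2×5 + (1/2)×5×4 + (1/2)×7×3 + (1/2)×7×2 = 94.5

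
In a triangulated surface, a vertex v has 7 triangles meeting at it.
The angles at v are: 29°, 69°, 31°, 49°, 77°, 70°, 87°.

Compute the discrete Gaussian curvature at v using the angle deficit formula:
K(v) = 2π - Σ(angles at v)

Sum of angles = 412°. K = 360° - 412° = -52° = -13π/45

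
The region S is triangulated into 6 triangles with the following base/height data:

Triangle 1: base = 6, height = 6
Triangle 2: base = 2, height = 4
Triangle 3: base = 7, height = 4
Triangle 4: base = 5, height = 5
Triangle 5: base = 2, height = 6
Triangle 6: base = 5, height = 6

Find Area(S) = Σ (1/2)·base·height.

(1/2)×6×6 + (1/2)×2×4 + (1/2)×7×4 + (1/2)×5×5 + (1/2)×2×6 + (1/2)×5×6 = 69.5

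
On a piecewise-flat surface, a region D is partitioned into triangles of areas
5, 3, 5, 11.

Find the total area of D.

5 + 3 + 5 + 11 = 24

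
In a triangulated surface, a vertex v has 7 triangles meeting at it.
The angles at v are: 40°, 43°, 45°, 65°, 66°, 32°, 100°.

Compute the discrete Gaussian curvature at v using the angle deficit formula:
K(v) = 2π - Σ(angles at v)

Sum of angles = 391°. K = 360° - 391° = -31° = -31π/180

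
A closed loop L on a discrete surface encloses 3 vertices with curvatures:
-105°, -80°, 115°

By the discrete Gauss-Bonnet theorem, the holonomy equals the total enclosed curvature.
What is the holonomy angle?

Holonomy = total enclosed curvature = (-105°) + (-80°) + 115° = -70°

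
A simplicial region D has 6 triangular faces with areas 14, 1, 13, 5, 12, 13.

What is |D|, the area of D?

14 + 1 + 13 + 5 + 12 + 13 = 58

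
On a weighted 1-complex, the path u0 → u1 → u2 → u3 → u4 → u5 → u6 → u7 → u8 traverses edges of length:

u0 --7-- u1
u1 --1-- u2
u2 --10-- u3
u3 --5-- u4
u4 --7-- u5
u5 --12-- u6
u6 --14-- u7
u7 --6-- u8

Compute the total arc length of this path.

Arc length = 7 + 1 + 10 + 5 + 7 + 12 + 14 + 6 = 62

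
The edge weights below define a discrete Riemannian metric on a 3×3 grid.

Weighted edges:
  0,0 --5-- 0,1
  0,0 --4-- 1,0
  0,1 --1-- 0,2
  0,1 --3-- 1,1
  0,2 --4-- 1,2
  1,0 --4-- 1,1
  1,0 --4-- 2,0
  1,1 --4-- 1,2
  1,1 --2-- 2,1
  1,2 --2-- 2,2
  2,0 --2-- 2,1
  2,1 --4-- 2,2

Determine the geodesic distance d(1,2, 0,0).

Shortest path: 1,2 → 0,2 → 0,1 → 0,0, total weight = 10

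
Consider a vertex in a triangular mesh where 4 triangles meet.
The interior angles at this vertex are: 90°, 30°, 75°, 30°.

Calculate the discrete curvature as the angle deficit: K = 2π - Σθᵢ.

Sum of angles = 225°. K = 360° - 225° = 135° = 3π/4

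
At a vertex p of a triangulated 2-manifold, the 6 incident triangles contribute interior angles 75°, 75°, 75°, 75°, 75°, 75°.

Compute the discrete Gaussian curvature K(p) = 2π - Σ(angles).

Sum of angles = 450°. K = 360° - 450° = -90°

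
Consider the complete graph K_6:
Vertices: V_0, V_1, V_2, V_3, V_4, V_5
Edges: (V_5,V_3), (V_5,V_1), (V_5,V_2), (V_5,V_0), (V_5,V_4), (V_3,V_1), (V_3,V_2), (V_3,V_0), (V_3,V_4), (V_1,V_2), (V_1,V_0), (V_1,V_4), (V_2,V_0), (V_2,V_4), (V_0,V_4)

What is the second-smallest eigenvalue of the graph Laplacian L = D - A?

For the complete graph K_n, L = nI − J (J = all-ones matrix). J has eigenvalues n (once, eigenvector 𝟙) and 0 (multiplicity n−1), so L has eigenvalues 0 (once) and n (multiplicity n−1). Here n = 6: eigenvalue 0 once and 6 with multiplicity 5.
Laplacian eigenvalues: [0.0, 6.0, 6.0, 6.0, 6.0, 6.0]. Algebraic connectivity (smallest non-zero eigenvalue) = 6.0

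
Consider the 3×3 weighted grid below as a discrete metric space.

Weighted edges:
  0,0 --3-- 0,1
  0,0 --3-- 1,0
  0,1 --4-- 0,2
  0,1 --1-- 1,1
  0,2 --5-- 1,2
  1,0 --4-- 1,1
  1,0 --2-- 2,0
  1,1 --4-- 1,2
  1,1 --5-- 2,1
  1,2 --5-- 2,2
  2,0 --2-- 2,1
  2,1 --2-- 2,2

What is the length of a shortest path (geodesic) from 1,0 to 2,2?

Shortest path: 1,0 → 2,0 → 2,1 → 2,2, total weight = 6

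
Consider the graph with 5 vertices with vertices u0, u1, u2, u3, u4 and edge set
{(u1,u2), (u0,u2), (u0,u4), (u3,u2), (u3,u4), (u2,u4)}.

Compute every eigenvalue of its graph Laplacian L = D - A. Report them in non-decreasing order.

Degrees: deg(u0) = 2, deg(u1) = 1, deg(u2) = 4, deg(u3) = 2, deg(u4) = 3.
L = D − A with rows/columns ordered (u0, u1, u2, u3, u4):
  [ 2,  0, -1,  0, -1]
  [ 0,  1, -1,  0,  0]
  [-1, -1,  4, -1, -1]
  [ 0,  0, -1,  2, -1]
  [-1,  0, -1, -1,  3]
Characteristic polynomial: det(λI − L) = λ(λ − 1)(λ − 2)(λ − 4)(λ − 5).
Roots: λ = 0; (λ − 1) = 0 ⇒ λ = 1; (λ − 2) = 0 ⇒ λ = 2; (λ − 4) = 0 ⇒ λ = 4; (λ − 5) = 0 ⇒ λ = 5.
(Check: the roots sum (with multiplicity) to 12, matching trace L = Σdeg = 2·6 = 12.)
Laplacian eigenvalues (increasing order): [0.0, 1.0, 2.0, 4.0, 5.0]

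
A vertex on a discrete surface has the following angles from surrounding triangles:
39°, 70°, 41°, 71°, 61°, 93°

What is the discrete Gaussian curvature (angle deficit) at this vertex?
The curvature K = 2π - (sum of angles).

Sum of angles = 375°. K = 360° - 375° = -15° = -π/12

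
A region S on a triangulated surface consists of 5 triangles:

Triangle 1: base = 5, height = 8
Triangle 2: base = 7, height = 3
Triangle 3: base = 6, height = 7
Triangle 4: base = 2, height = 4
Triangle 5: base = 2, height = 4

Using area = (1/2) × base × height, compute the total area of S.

(1/2)×5×8 + (1/2)×7×3 + (1/2)×6×7 + (1/2)×2×4 + (1/2)×2×4 = 59.5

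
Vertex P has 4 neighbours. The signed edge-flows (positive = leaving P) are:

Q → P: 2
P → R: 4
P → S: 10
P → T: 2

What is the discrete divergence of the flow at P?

Divergence = sum of outgoing flows = (-2) + 4 + 10 + 2 = 14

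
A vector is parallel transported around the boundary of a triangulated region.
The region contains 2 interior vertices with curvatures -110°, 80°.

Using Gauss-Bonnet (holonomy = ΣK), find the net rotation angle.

Holonomy = total enclosed curvature = (-110°) + 80° = -30°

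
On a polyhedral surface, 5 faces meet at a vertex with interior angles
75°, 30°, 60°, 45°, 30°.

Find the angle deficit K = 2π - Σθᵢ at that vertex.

Sum of angles = 240°. K = 360° - 240° = 120°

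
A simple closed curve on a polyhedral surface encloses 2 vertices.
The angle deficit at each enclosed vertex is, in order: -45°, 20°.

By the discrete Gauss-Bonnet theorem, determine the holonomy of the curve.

Holonomy = total enclosed curvature = (-45°) + 20° = -25°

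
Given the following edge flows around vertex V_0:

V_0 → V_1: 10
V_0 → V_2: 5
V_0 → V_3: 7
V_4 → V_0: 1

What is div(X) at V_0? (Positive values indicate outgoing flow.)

Divergence = sum of outgoing flows = 10 + 5 + 7 + (-1) = 21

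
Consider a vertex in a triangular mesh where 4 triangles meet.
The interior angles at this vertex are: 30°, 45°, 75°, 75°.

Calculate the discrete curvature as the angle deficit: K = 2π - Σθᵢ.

Sum of angles = 225°. K = 360° - 225° = 135° = 3π/4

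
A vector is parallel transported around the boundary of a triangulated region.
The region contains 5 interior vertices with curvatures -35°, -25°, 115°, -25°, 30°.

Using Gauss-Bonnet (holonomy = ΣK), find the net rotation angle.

Holonomy = total enclosed curvature = (-35°) + (-25°) + 115° + (-25°) + 30° = 60°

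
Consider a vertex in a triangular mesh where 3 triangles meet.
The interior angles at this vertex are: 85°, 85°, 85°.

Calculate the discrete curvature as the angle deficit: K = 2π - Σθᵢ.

Sum of angles = 255°. K = 360° - 255° = 105° = 7π/12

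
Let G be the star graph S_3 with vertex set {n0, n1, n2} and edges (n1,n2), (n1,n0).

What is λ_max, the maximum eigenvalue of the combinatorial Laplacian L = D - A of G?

The star S_3 is the complete bipartite graph K_{1,2} (one hub of degree 2, 2 leaves of degree 1). The Laplacian spectrum of K_{p,q} is 0, p (multiplicity q−1), q (multiplicity p−1), p+q. With p = 1, q = 2: 0 once, 1 with multiplicity 1, and 3 once. (Check: trace L = sum of degrees = 4 = 1·1 + 3.)
Laplacian eigenvalues: [0.0, 1.0, 3.0]. Largest eigenvalue (spectral radius) = 3.0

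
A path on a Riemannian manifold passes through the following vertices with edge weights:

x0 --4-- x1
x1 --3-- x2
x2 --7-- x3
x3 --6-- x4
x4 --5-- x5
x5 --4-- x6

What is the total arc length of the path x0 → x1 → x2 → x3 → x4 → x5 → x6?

Arc length = 4 + 3 + 7 + 6 + 5 + 4 = 29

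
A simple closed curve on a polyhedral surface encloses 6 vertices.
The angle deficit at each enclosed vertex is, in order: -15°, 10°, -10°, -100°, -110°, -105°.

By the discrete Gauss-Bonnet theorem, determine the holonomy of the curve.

Holonomy = total enclosed curvature = (-15°) + 10° + (-10°) + (-100°) + (-110°) + (-105°) = -330°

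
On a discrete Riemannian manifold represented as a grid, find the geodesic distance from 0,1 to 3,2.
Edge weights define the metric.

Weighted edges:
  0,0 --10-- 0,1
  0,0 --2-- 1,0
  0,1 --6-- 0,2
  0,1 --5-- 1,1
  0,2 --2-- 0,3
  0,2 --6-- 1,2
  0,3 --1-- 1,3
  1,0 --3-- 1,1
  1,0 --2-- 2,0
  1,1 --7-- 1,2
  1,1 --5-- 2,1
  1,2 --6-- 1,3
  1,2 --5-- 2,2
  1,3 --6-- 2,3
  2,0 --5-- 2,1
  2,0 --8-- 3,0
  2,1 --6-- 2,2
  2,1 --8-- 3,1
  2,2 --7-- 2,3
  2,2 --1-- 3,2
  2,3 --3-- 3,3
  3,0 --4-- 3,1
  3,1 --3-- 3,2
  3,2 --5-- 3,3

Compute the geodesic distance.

Shortest path: 0,1 → 1,1 → 2,1 → 2,2 → 3,2, total weight = 17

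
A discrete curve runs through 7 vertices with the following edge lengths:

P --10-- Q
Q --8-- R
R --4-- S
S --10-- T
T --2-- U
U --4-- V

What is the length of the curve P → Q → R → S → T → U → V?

Arc length = 10 + 8 + 4 + 10 + 2 + 4 = 38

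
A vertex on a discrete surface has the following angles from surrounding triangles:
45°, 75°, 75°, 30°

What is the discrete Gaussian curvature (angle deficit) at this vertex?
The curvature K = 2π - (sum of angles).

Sum of angles = 225°. K = 360° - 225° = 135° = 3π/4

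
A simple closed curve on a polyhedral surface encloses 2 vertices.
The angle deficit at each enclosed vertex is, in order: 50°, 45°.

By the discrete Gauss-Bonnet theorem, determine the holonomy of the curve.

Holonomy = total enclosed curvature = 50° + 45° = 95°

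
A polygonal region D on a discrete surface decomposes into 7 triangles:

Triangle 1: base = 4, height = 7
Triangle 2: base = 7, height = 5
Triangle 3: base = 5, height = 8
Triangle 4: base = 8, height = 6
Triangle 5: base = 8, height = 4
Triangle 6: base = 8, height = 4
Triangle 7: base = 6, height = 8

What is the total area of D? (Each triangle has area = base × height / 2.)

(1/2)×4×7 + (1/2)×7×5 + (1/2)×5×8 + (1/2)×8×6 + (1/2)×8×4 + (1/2)×8×4 + (1/2)×6×8 = 131.5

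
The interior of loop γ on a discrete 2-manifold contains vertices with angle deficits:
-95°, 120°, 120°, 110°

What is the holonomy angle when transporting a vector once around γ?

Holonomy = total enclosed curvature = (-95°) + 120° + 120° + 110° = 255°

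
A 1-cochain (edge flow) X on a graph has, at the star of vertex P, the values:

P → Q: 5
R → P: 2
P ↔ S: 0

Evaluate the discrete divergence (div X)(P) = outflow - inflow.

Divergence = sum of outgoing flows = 5 + (-2) + 0 = 3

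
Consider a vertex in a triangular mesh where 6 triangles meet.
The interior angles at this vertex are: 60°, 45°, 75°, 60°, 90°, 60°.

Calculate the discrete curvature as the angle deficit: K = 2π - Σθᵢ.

Sum of angles = 390°. K = 360° - 390° = -30° = -π/6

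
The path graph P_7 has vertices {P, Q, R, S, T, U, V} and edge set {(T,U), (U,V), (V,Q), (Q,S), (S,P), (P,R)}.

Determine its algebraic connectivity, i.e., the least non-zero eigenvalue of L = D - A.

The path graph P_n has Laplacian eigenvalues λ_k = 2 − 2cos(kπ/n), k = 0, 1, …, n−1. Here n = 7:
k=0: 2 − 2cos(0) = 0.0; k=1: 2 − 2cos(π/7) = 0.1981; k=2: 2 − 2cos(2π/7) = 0.753; k=3: 2 − 2cos(3π/7) = 1.555; k=4: 2 − 2cos(4π/7) = 2.445; k=5: 2 − 2cos(5π/7) = 3.247; k=6: 2 − 2cos(6π/7) = 3.8019.
Laplacian eigenvalues: [0.0, 0.1981, 0.753, 1.555, 2.445, 3.247, 3.8019]. Algebraic connectivity (smallest non-zero eigenvalue) = 0.1981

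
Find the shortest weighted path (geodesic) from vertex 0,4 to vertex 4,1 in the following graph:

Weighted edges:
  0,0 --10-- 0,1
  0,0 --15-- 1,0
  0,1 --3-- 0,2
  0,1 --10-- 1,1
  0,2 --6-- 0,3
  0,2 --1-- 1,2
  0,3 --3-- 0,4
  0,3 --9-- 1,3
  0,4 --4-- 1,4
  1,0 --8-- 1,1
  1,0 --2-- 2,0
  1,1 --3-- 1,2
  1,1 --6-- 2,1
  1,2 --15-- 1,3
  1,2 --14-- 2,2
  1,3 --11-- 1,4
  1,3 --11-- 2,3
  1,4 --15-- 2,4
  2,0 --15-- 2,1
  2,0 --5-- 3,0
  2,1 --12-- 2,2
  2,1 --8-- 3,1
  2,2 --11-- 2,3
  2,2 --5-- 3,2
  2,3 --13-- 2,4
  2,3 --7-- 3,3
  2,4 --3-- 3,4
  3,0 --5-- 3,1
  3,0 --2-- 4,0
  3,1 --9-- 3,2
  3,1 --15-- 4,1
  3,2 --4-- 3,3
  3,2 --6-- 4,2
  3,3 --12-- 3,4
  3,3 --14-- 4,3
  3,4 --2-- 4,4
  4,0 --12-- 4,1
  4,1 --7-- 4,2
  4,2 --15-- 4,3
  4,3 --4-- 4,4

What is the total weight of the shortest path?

Shortest path: 0,4 → 0,3 → 0,2 → 1,2 → 1,1 → 2,1 → 3,1 → 4,1, total weight = 42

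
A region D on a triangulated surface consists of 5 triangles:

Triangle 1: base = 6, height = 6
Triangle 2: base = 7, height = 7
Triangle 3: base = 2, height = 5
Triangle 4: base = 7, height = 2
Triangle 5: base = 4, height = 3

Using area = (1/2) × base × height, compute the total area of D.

(1/2)×6×6 + (1/2)×7×7 + (1/2)×2×5 + (1/2)×7×2 + (1/2)×4×3 = 60.5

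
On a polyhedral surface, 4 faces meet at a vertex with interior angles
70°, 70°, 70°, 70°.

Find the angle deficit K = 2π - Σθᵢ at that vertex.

Sum of angles = 280°. K = 360° - 280° = 80° = 4π/9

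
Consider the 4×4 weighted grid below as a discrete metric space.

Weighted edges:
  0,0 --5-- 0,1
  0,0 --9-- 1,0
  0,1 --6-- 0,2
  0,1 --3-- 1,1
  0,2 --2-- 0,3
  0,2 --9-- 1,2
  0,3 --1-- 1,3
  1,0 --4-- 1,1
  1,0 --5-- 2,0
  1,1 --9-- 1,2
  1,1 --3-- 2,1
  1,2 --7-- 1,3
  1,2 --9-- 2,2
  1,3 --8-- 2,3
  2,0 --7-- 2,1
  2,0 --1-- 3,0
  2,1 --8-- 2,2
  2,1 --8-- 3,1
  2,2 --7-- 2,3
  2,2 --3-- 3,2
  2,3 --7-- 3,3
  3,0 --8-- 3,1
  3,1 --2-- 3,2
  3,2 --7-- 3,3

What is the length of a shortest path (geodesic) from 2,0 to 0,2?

Shortest path: 2,0 → 1,0 → 1,1 → 0,1 → 0,2, total weight = 18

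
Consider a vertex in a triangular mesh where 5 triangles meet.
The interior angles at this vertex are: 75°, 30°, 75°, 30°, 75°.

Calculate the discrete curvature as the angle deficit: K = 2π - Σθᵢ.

Sum of angles = 285°. K = 360° - 285° = 75°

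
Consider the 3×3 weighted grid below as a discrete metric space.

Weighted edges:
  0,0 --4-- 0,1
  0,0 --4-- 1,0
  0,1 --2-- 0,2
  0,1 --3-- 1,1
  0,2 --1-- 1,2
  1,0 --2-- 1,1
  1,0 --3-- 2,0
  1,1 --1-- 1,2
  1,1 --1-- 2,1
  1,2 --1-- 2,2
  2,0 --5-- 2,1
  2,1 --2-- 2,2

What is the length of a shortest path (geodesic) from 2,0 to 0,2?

Shortest path: 2,0 → 1,0 → 1,1 → 1,2 → 0,2, total weight = 7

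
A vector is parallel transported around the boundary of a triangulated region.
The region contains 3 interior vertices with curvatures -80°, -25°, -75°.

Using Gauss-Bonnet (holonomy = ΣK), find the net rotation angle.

Holonomy = total enclosed curvature = (-80°) + (-25°) + (-75°) = -180°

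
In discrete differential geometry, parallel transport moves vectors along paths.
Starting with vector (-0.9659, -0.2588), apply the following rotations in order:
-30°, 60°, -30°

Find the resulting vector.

Total rotation: (-30°) + 60° + (-30°) = 0°. Final vector: (-0.9659, -0.2588)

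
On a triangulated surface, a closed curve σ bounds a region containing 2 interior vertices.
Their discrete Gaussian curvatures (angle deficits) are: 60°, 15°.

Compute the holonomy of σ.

Holonomy = total enclosed curvature = 60° + 15° = 75°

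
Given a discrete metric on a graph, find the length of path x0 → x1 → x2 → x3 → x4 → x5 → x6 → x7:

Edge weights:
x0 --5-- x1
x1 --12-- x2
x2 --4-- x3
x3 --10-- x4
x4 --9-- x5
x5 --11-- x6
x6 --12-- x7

Arc length = 5 + 12 + 4 + 10 + 9 + 11 + 12 = 63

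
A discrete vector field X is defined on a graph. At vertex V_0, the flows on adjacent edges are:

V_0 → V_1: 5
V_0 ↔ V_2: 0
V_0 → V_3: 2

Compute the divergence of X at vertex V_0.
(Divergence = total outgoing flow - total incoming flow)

Divergence = sum of outgoing flows = 5 + 0 + 2 = 7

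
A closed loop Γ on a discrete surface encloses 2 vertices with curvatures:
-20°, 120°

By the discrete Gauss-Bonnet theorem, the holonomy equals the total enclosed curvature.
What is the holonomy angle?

Holonomy = total enclosed curvature = (-20°) + 120° = 100°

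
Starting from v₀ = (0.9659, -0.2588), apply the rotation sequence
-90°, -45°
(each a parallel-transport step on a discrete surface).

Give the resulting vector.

Total rotation: (-90°) + (-45°) = -135°. Final vector: (-0.8660, -0.5000)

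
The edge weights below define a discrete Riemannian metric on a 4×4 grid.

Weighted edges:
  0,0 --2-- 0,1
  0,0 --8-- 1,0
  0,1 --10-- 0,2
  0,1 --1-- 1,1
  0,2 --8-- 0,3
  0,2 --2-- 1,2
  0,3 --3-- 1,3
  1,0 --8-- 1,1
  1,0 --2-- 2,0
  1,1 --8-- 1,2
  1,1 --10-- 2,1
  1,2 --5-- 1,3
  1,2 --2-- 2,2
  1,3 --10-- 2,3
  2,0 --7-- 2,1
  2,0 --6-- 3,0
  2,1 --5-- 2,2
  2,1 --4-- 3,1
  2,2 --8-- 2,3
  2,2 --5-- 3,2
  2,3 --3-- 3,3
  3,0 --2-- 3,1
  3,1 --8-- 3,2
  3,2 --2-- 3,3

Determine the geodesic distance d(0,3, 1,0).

Shortest path: 0,3 → 1,3 → 1,2 → 1,1 → 1,0, total weight = 24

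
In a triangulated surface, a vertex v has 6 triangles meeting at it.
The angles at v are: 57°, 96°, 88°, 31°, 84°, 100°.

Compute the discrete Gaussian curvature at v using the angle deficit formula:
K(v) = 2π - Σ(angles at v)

Sum of angles = 456°. K = 360° - 456° = -96° = -8π/15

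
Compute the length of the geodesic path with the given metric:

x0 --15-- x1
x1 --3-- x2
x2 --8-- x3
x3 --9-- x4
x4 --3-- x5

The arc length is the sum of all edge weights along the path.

Arc length = 15 + 3 + 8 + 9 + 3 = 38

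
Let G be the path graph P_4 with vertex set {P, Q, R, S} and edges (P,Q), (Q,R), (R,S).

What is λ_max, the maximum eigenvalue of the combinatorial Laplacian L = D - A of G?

The path graph P_n has Laplacian eigenvalues λ_k = 2 − 2cos(kπ/n), k = 0, 1, …, n−1. Here n = 4:
k=0: 2 − 2cos(0) = 0.0; k=1: 2 − 2cos(π/4) = 0.5858; k=2: 2 − 2cos(π/2) = 2.0; k=3: 2 − 2cos(3π/4) = 3.4142.
Laplacian eigenvalues: [0.0, 0.5858, 2.0, 3.4142]. Largest eigenvalue (spectral radius) = 3.4142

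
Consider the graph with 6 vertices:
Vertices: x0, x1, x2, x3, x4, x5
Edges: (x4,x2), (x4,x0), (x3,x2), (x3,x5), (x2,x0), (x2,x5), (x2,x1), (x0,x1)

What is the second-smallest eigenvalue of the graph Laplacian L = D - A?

Degrees: deg(x0) = 3, deg(x1) = 2, deg(x2) = 5, deg(x3) = 2, deg(x4) = 2, deg(x5) = 2.
L = D − A with rows/columns ordered (x0, x1, x2, x3, x4, x5):
  [ 3, -1, -1,  0, -1,  0]
  [-1,  2, -1,  0,  0,  0]
  [-1, -1,  5, -1, -1, -1]
  [ 0,  0, -1,  2,  0, -1]
  [-1,  0, -1,  0,  2,  0]
  [ 0,  0, -1, -1,  0,  2]
Characteristic polynomial: det(λI − L) = λ(λ − 1)(λ − 2)(λ − 3)(λ − 4)(λ − 6).
Roots: λ = 0; (λ − 1) = 0 ⇒ λ = 1; (λ − 2) = 0 ⇒ λ = 2; (λ − 3) = 0 ⇒ λ = 3; (λ − 4) = 0 ⇒ λ = 4; (λ − 6) = 0 ⇒ λ = 6.
(Check: the roots sum (with multiplicity) to 16, matching trace L = Σdeg = 2·8 = 16.)
Laplacian eigenvalues: [0.0, 1.0, 2.0, 3.0, 4.0, 6.0]. Algebraic connectivity (smallest non-zero eigenvalue) = 1.0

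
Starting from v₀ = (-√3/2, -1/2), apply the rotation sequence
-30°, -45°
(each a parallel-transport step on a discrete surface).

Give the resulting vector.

Total rotation: (-30°) + (-45°) = -75°. Final vector: (-0.7071, 0.7071)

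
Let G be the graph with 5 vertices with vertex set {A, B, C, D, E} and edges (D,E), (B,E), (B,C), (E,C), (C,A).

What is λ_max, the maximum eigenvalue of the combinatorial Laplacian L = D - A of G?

Degrees: deg(A) = 1, deg(B) = 2, deg(C) = 3, deg(D) = 1, deg(E) = 3.
L = D − A with rows/columns ordered (A, B, C, D, E):
  [ 1,  0, -1,  0,  0]
  [ 0,  2, -1,  0, -1]
  [-1, -1,  3,  0, -1]
  [ 0,  0,  0,  1, -1]
  [ 0, -1, -1, -1,  3]
Characteristic polynomial: det(λI − L) = λ(λ² − 5λ + 3)(λ² − 5λ + 5).
Roots: λ = 0; (λ² − 5λ + 3) = 0 ⇒ λ = (5 ± √13)/2 ≈ 0.6972, 4.3028; (λ² − 5λ + 5) = 0 ⇒ λ = (5 ± √5)/2 ≈ 1.382, 3.618.
(Check: the roots sum (with multiplicity) to 10, matching trace L = Σdeg = 2·5 = 10.)
Laplacian eigenvalues: [0.0, 0.6972, 1.382, 3.618, 4.3028]. Largest eigenvalue (spectral radius) = 4.3028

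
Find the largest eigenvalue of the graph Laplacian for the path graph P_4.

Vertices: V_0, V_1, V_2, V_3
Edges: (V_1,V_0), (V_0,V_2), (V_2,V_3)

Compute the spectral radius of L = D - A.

The path graph P_n has Laplacian eigenvalues λ_k = 2 − 2cos(kπ/n), k = 0, 1, …, n−1. Here n = 4:
k=0: 2 − 2cos(0) = 0.0; k=1: 2 − 2cos(π/4) = 0.5858; k=2: 2 − 2cos(π/2) = 2.0; k=3: 2 − 2cos(3π/4) = 3.4142.
Laplacian eigenvalues: [0.0, 0.5858, 2.0, 3.4142]. Largest eigenvalue (spectral radius) = 3.4142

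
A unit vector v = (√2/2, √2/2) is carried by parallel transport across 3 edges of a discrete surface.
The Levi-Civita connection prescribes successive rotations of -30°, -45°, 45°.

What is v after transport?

Total rotation: (-30°) + (-45°) + 45° = -30°. Final vector: (0.9659, 0.2588)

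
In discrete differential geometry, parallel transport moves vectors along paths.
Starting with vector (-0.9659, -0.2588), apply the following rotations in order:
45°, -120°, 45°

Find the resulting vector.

Total rotation: 45° + (-120°) + 45° = -30°. Final vector: (-0.9659, 0.2588)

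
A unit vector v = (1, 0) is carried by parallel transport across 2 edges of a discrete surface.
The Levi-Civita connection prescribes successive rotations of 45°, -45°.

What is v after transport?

Total rotation: 45° + (-45°) = 0°. Final vector: (1, 0)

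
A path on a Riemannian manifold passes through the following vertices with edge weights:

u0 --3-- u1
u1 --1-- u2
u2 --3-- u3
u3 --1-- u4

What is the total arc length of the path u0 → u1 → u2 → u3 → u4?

Arc length = 3 + 1 + 3 + 1 = 8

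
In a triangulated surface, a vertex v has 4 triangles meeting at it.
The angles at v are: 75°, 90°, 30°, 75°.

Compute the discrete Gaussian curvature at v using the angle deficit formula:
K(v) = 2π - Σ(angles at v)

Sum of angles = 270°. K = 360° - 270° = 90° = π/2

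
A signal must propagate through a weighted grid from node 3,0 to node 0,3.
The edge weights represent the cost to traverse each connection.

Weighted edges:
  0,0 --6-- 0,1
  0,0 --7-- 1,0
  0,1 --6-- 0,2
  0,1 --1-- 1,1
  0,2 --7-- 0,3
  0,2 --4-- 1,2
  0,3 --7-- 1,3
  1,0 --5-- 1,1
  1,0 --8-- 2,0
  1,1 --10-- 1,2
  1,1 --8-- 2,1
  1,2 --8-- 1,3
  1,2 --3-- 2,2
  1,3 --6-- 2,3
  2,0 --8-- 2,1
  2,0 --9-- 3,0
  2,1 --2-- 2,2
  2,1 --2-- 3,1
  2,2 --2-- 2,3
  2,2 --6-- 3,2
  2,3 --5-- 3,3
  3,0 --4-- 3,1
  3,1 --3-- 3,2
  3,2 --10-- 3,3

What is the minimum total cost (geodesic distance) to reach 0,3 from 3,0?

Shortest path: 3,0 → 3,1 → 2,1 → 2,2 → 1,2 → 0,2 → 0,3, total weight = 22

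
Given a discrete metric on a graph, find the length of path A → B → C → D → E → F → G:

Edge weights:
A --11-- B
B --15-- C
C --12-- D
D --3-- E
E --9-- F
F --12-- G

Arc length = 11 + 15 + 12 + 3 + 9 + 12 = 62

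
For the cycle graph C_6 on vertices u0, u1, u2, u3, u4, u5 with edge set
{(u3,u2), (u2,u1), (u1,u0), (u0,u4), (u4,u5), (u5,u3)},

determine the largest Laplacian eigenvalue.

The cycle graph C_n has Laplacian eigenvalues λ_k = 2 − 2cos(2πk/n), k = 0, 1, …, n−1. Here n = 6:
k=0: 2 − 2cos(0) = 0.0; k=1: 2 − 2cos(π/3) = 1.0; k=2: 2 − 2cos(2π/3) = 3.0; k=3: 2 − 2cos(π) = 4.0; k=4: 2 − 2cos(4π/3) = 3.0; k=5: 2 − 2cos(5π/3) = 1.0.
Laplacian eigenvalues: [0.0, 1.0, 1.0, 3.0, 3.0, 4.0]. Largest eigenvalue (spectral radius) = 4.0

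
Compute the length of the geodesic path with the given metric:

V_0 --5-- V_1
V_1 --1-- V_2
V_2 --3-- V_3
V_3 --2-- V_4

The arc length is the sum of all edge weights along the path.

Arc length = 5 + 1 + 3 + 2 = 11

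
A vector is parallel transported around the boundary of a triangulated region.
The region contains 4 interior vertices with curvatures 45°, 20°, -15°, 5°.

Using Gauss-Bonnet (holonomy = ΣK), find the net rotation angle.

Holonomy = total enclosed curvature = 45° + 20° + (-15°) + 5° = 55°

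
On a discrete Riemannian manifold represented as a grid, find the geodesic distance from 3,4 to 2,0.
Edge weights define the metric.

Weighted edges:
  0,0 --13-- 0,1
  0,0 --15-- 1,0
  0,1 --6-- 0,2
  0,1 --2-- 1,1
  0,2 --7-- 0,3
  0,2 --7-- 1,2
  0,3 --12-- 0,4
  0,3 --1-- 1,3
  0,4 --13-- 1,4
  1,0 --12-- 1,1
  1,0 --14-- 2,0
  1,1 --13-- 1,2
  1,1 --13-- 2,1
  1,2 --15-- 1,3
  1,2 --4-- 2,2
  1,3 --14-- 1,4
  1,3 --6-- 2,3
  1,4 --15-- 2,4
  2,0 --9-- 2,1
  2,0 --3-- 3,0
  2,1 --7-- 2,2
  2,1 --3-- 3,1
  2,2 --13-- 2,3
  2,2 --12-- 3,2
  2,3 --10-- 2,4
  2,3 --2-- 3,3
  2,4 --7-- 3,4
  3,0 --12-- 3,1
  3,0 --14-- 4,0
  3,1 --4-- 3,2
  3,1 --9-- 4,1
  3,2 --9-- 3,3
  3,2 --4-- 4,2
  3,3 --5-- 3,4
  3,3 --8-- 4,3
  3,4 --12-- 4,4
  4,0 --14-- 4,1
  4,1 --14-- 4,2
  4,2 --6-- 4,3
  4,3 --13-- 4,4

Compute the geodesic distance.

Shortest path: 3,4 → 3,3 → 3,2 → 3,1 → 2,1 → 2,0, total weight = 30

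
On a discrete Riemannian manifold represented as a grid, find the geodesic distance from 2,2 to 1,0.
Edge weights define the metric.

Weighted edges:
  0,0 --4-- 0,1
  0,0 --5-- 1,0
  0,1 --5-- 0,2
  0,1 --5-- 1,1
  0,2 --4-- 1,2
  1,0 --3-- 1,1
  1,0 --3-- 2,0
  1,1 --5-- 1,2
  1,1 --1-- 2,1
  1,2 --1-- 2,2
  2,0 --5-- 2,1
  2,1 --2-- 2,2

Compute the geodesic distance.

Shortest path: 2,2 → 2,1 → 1,1 → 1,0, total weight = 6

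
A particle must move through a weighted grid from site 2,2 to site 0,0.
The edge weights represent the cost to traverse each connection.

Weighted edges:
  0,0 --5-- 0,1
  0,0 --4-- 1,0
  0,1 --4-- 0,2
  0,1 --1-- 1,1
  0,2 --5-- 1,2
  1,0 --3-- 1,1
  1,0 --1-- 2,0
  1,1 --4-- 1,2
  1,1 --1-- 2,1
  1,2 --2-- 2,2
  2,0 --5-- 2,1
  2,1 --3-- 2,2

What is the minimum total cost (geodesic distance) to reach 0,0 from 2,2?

Shortest path: 2,2 → 2,1 → 1,1 → 0,1 → 0,0, total weight = 10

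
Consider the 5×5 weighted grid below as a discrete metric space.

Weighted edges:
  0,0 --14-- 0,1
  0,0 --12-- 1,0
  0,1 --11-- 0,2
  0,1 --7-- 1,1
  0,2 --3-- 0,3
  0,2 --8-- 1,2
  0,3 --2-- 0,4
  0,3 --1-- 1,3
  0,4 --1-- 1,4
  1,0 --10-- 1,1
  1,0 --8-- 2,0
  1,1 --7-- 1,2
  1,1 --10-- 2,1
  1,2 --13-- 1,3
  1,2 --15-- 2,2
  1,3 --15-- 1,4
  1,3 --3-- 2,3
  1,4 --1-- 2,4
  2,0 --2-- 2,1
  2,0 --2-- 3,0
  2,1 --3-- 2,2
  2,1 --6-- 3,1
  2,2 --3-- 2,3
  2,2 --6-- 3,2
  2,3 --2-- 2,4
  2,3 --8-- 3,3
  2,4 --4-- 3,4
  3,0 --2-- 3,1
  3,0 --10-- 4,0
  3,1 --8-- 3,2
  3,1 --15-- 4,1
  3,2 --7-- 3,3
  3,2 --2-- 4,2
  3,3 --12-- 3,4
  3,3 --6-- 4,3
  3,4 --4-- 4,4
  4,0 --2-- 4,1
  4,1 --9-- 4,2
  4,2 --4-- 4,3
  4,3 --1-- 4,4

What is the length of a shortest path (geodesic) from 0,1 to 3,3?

Shortest path: 0,1 → 0,2 → 0,3 → 1,3 → 2,3 → 3,3, total weight = 26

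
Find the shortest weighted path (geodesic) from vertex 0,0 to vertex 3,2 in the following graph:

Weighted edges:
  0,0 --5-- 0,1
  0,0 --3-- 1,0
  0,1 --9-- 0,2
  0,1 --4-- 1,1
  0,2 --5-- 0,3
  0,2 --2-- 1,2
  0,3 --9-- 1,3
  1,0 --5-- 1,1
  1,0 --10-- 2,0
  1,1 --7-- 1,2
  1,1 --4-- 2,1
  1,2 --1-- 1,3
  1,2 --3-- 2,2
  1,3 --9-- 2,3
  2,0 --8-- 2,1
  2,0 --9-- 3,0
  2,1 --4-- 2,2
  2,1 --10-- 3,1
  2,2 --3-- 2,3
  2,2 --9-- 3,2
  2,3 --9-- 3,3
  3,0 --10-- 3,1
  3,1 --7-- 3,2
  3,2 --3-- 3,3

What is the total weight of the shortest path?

Shortest path: 0,0 → 1,0 → 1,1 → 2,1 → 2,2 → 3,2, total weight = 25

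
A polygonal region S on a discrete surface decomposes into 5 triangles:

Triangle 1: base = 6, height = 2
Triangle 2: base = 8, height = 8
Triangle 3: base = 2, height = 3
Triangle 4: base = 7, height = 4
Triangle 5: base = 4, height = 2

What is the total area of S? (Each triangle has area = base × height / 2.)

(1/2)×6×2 + (1/2)×8×8 + (1/2)×2×3 + (1/2)×7×4 + (1/2)×4×2 = 59.0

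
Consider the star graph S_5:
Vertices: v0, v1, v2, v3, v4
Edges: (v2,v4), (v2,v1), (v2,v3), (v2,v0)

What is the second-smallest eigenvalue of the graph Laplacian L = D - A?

The star S_5 is the complete bipartite graph K_{1,4} (one hub of degree 4, 4 leaves of degree 1). The Laplacian spectrum of K_{p,q} is 0, p (multiplicity q−1), q (multiplicity p−1), p+q. With p = 1, q = 4: 0 once, 1 with multiplicity 3, and 5 once. (Check: trace L = sum of degrees = 8 = 3·1 + 5.)
Laplacian eigenvalues: [0.0, 1.0, 1.0, 1.0, 5.0]. Algebraic connectivity (smallest non-zero eigenvalue) = 1.0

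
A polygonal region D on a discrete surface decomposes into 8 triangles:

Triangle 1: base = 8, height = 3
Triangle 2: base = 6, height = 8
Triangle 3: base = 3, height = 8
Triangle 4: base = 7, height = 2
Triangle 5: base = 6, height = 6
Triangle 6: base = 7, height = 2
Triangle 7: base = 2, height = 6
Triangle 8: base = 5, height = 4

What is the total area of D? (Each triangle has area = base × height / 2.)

(1/2)×8×3 + (1/2)×6×8 + (1/2)×3×8 + (1/2)×7×2 + (1/2)×6×6 + (1/2)×7×2 + (1/2)×2×6 + (1/2)×5×4 = 96.0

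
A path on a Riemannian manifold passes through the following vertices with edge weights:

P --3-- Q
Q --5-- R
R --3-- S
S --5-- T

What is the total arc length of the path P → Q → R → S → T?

Arc length = 3 + 5 + 3 + 5 = 16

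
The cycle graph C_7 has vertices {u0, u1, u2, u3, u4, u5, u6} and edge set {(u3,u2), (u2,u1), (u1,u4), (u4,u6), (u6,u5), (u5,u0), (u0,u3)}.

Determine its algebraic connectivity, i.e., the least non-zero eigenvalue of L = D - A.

The cycle graph C_n has Laplacian eigenvalues λ_k = 2 − 2cos(2πk/n), k = 0, 1, …, n−1. Here n = 7:
k=0: 2 − 2cos(0) = 0.0; k=1: 2 − 2cos(2π/7) = 0.753; k=2: 2 − 2cos(4π/7) = 2.445; k=3: 2 − 2cos(6π/7) = 3.8019; k=4: 2 − 2cos(8π/7) = 3.8019; k=5: 2 − 2cos(10π/7) = 2.445; k=6: 2 − 2cos(12π/7) = 0.753.
Laplacian eigenvalues: [0.0, 0.753, 0.753, 2.445, 2.445, 3.8019, 3.8019]. Algebraic connectivity (smallest non-zero eigenvalue) = 0.753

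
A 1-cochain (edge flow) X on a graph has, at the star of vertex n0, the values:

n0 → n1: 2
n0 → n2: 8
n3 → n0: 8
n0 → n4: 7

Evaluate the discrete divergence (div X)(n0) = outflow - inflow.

Divergence = sum of outgoing flows = 2 + 8 + (-8) + 7 = 9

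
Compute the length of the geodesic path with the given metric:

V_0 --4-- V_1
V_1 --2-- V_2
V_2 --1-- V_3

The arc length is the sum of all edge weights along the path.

Arc length = 4 + 2 + 1 = 7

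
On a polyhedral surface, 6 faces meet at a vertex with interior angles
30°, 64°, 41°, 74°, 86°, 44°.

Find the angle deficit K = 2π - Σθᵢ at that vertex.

Sum of angles = 339°. K = 360° - 339° = 21° = 7π/60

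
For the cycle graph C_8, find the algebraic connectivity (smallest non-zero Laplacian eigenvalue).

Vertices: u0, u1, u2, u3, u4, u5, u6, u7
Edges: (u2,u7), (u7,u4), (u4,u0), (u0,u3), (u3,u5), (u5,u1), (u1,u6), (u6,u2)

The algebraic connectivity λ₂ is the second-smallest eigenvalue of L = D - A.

The cycle graph C_n has Laplacian eigenvalues λ_k = 2 − 2cos(2πk/n), k = 0, 1, …, n−1. Here n = 8:
k=0: 2 − 2cos(0) = 0.0; k=1: 2 − 2cos(π/4) = 0.5858; k=2: 2 − 2cos(π/2) = 2.0; k=3: 2 − 2cos(3π/4) = 3.4142; k=4: 2 − 2cos(π) = 4.0; k=5: 2 − 2cos(5π/4) = 3.4142; k=6: 2 − 2cos(3π/2) = 2.0; k=7: 2 − 2cos(7π/4) = 0.5858.
Laplacian eigenvalues: [0.0, 0.5858, 0.5858, 2.0, 2.0, 3.4142, 3.4142, 4.0]. Algebraic connectivity (smallest non-zero eigenvalue) = 0.5858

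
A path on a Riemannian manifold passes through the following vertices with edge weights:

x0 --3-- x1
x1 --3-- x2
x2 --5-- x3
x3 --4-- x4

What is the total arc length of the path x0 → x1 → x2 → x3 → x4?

Arc length = 3 + 3 + 5 + 4 = 15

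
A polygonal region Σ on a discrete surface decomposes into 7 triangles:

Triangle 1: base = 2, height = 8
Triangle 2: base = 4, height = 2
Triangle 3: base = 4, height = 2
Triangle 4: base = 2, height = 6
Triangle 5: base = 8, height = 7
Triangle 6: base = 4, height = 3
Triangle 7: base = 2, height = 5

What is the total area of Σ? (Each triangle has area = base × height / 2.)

(1/2)×2×8 + (1/2)×4×2 + (1/2)×4×2 + (1/2)×2×6 + (1/2)×8×7 + (1/2)×4×3 + (1/2)×2×5 = 61.0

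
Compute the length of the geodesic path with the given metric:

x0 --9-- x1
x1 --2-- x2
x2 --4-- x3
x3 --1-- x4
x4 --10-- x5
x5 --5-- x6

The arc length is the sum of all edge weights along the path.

Arc length = 9 + 2 + 4 + 1 + 10 + 5 = 31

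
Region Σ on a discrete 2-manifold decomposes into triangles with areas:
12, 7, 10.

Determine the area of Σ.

12 + 7 + 10 = 29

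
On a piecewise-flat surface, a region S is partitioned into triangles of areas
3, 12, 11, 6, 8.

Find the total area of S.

3 + 12 + 11 + 6 + 8 = 40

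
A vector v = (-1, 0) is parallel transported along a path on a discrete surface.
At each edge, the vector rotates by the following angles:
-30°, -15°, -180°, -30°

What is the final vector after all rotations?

Total rotation: (-30°) + (-15°) + (-180°) + (-30°) = -255° ≡ 105° (mod 360°). Final vector: (0.2588, -0.9659)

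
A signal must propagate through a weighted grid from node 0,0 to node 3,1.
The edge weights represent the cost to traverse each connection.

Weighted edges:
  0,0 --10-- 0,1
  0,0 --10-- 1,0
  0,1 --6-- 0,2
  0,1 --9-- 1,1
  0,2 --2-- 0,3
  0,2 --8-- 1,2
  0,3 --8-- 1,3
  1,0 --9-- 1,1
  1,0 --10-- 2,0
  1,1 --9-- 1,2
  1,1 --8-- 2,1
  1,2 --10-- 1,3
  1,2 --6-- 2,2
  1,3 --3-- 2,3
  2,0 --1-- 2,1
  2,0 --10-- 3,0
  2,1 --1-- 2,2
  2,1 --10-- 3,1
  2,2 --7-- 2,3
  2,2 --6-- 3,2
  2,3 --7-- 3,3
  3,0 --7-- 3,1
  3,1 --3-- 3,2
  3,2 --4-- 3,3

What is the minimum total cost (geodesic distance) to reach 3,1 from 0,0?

Shortest path: 0,0 → 1,0 → 2,0 → 2,1 → 3,1, total weight = 31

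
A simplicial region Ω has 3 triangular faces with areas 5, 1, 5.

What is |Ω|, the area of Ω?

5 + 1 + 5 = 11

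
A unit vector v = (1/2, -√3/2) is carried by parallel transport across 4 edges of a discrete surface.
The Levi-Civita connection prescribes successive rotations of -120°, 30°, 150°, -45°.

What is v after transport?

Total rotation: (-120°) + 30° + 150° + (-45°) = 15°. Final vector: (0.7071, -0.7071)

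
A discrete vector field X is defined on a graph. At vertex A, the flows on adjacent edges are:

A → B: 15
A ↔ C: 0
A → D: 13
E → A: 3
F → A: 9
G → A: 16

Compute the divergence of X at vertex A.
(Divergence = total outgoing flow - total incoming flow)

Divergence = sum of outgoing flows = 15 + 0 + 13 + (-3) + (-9) + (-16) = 0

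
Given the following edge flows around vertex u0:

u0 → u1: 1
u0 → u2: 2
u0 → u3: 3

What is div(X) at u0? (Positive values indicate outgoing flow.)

Divergence = sum of outgoing flows = 1 + 2 + 3 = 6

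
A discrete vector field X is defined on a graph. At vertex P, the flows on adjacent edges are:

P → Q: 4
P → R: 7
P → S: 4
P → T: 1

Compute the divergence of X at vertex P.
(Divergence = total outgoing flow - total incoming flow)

Divergence = sum of outgoing flows = 4 + 7 + 4 + 1 = 16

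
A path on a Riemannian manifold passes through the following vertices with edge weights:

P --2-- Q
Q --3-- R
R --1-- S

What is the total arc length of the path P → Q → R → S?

Arc length = 2 + 3 + 1 = 6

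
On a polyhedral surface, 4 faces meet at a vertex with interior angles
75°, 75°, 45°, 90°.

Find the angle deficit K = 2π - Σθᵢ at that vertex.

Sum of angles = 285°. K = 360° - 285° = 75°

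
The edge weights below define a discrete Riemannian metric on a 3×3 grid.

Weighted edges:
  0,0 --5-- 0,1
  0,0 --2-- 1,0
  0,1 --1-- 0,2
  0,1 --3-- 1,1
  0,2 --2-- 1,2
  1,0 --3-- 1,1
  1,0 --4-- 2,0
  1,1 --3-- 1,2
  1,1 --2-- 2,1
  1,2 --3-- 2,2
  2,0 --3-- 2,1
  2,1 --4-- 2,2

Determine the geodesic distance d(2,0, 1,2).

Shortest path: 2,0 → 2,1 → 1,1 → 1,2, total weight = 8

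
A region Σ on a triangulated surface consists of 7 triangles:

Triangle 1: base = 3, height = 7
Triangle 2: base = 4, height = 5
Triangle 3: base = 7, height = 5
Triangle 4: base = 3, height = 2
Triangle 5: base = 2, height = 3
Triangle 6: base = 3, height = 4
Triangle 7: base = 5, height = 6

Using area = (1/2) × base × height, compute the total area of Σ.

(1/2)×3×7 + (1/2)×4×5 + (1/2)×7×5 + (1/2)×3×2 + (1/2)×2×3 + (1/2)×3×4 + (1/2)×5×6 = 65.0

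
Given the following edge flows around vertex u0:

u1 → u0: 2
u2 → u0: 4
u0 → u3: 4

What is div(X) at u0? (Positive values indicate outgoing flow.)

Divergence = sum of outgoing flows = (-2) + (-4) + 4 = -2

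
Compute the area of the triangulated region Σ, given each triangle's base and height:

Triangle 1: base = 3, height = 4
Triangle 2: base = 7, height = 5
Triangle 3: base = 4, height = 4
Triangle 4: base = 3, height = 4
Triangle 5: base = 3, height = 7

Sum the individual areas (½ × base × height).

(1/2)×3×4 + (1/2)×7×5 + (1/2)×4×4 + (1/2)×3×4 + (1/2)×3×7 = 48.0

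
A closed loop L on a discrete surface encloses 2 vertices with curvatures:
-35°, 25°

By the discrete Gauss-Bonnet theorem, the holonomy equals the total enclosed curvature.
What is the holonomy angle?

Holonomy = total enclosed curvature = (-35°) + 25° = -10°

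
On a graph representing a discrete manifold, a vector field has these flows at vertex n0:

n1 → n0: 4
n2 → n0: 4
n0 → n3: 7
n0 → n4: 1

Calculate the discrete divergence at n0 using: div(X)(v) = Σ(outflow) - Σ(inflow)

Divergence = sum of outgoing flows = (-4) + (-4) + 7 + 1 = 0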